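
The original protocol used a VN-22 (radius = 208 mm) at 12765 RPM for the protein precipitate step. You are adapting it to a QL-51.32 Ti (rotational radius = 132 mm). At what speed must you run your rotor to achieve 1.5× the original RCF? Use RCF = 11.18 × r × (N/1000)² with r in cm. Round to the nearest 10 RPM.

Original rotor: r = 208 mm = 20.8 cm
RCF = 11.18 × r × (N/1000)²
RCF_original = 11.18 × 20.8 × (12.765)² = 11.18 × 20.8 × 162.945225 ≈ 37,891.9 × g
Target RCF = 1.5 × 37,891.9 ≈ 56,837.9 × g
Your rotor: r = 132 mm = 13.2 cm
56,837.9 = 11.18 × 13.2 × (N/1000)²
(N/1000)² = 56,837.9 / 147.576 = 385.1432
N = 1000 × √385.1432 ≈ 19,625.1

19630 RPM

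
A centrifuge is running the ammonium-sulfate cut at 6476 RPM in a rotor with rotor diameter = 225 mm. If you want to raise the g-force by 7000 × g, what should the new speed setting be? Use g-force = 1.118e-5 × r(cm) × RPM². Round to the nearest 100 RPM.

N₂ ≈ 9900 RPM

r = 225 mm / 2 = 112.5 mm = 11.25 cm
Current RCF = 1.118 × 10⁻⁵ × 11.25 × (6476)² = 1.118 × 10⁻⁵ × 11.25 × 41,938,576 ≈ 5,274.8 × g
Target RCF = 5,274.8 + 7,000 = 12,274.8 × g
N² = 12,274.8 / (12.5775 × 10⁻⁵) = 97,593,321
N ≈ √97,593,321 ≈ 9,878.9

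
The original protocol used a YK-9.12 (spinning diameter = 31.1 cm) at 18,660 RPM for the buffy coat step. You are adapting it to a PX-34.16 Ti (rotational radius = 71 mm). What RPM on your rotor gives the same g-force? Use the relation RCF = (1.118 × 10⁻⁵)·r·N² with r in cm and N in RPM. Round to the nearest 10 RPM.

≈ 27620 RPM

Original rotor: r = 31.1 / 2 = 15.55 cm
RCF_original = 1.118 × 10⁻⁵ × 15.55 × (18660)² = 1.118 × 10⁻⁵ × 15.55 × 348,195,600 ≈ 60,533.5 × g
Your rotor: r = 71 mm = 7.1 cm
60,533.5 = 1.118 × 10⁻⁵ × 7.1 × N²
N² = 60,533.5 / (7.9378 × 10⁻⁵) = 762,597,949
N ≈ √762,597,949 ≈ 27,615.2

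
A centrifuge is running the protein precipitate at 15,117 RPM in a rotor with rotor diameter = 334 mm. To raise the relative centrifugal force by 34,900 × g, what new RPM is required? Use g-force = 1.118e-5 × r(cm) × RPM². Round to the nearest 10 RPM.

≈ 20380 RPM

r = 334 mm / 2 = 167 mm = 16.7 cm
Current RCF = 1.118 × 10⁻⁵ × 16.7 × (15117)² = 1.118 × 10⁻⁵ × 16.7 × 228,523,689 ≈ 42,666.7 × g
Target RCF = 42,666.7 + 34,900 = 77,566.7 × g
N² = 77,566.7 / (18.6706 × 10⁻⁵) = 415,448,352
N ≈ √415,448,352 ≈ 20,382.6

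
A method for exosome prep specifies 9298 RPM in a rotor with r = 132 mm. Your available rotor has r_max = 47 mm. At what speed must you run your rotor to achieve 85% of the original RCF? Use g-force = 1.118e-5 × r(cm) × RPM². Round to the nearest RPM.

Original rotor: r = 132 mm = 13.2 cm
RCF_original = 1.118 × 10⁻⁵ × 13.2 × (9298)² = 1.118 × 10⁻⁵ × 13.2 × 86,452,804 ≈ 12,758.4 × g
Target RCF = 0.85 × 12,758.4 ≈ 10,844.6 × g
Your rotor: r = 47 mm = 4.7 cm
10,844.6 = 1.118 × 10⁻⁵ × 4.7 × N²
N² = 10,844.6 / (5.2546 × 10⁻⁵) = 206,382,979
N ≈ √206,382,979 ≈ 14,366.0

14366 RPM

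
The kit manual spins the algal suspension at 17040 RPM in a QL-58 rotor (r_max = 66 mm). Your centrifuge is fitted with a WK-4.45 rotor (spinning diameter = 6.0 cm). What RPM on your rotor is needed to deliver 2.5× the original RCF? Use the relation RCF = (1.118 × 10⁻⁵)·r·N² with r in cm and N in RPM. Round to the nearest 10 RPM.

≈ 39960 RPM

Original rotor: r = 66 mm = 6.6 cm
RCF_original = 1.118 × 10⁻⁵ × 6.6 × (17040)² = 1.118 × 10⁻⁵ × 6.6 × 290,361,600 ≈ 21,425.2 × g
Target RCF = 2.5 × 21,425.2 ≈ 53,563 × g
Your rotor: r = 6.0 / 2 = 3 cm
53,563 = 1.118 × 10⁻⁵ × 3 × N²
N² = 53,563 / (3.354 × 10⁻⁵) = 1,596,988,670
N ≈ √1,596,988,670 ≈ 39,962.3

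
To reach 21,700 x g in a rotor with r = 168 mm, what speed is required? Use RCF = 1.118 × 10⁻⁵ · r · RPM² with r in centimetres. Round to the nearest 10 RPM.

N ≈ 10750 RPM

r = 168 mm = 16.8 cm
RCF = 1.118 × 10⁻⁵ × r × N²
21,700 = 1.118 × 10⁻⁵ × 16.8 × N²
N² = 21,700 / (18.7824 × 10⁻⁵) = 115,533,691
N ≈ √115,533,691 ≈ 10,748.7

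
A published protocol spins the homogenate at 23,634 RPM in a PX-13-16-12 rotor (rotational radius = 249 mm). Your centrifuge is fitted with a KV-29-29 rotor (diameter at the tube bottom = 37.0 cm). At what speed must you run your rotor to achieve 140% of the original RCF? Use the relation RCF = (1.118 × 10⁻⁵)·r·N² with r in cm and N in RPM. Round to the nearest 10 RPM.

32440 RPM

Original rotor: r = 249 mm = 24.9 cm
RCF = 1.118 × 10⁻⁵ × r × N²
RCF_original = 1.118 × 10⁻⁵ × 24.9 × (23634)² = 1.118 × 10⁻⁵ × 24.9 × 558,565,956 ≈ 155,494.7 × g
Target RCF = 1.4 × 155,494.7 ≈ 217,692.6 × g
Your rotor: r = 37.0 / 2 = 18.5 cm
217,692.6 = 1.118 × 10⁻⁵ × 18.5 × N²
N² = 217,692.6 / (20.683 × 10⁻⁵) = 1,052,519,460
N ≈ √1,052,519,460 ≈ 32,442.6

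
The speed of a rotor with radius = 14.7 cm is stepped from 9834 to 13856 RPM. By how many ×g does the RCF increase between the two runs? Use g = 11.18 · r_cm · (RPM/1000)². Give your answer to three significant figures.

≈ 15700 ×g

RCF₁ = 11.18 × 14.7 × (9.834)² = 11.18 × 14.7 × 96.707556 ≈ 15,893.5 × g
RCF₂ = 11.18 × 14.7 × (13.856)² = 11.18 × 14.7 × 191.988736 ≈ 31,552.6 × g
Increase = 31,552.6 − 15,893.5 = 15,659.1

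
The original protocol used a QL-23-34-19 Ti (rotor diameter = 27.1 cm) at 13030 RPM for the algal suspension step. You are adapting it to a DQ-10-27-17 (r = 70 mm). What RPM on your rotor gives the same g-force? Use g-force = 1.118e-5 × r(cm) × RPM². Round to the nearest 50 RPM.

≈ 18150 RPM

Original rotor: r = 27.1 / 2 = 13.55 cm
RCF_original = 1.118 × 10⁻⁵ × 13.55 × (13030)² = 1.118 × 10⁻⁵ × 13.55 × 169,780,900 ≈ 25,719.9 × g
Your rotor: r = 70 mm = 7.0 cm
25,719.9 = 1.118 × 10⁻⁵ × 7 × N²
N² = 25,719.9 / (7.826 × 10⁻⁵) = 328,646,818
N ≈ √328,646,818 ≈ 18,128.6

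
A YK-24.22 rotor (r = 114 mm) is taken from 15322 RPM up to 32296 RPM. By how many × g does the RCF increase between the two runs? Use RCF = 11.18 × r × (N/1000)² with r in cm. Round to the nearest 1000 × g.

≈ 103000 × g

r = 114 mm = 11.4 cm
RCF₁ = 11.18 × 11.4 × (15.322)² = 11.18 × 11.4 × 234.763684 ≈ 29,921.1 × g
RCF₂ = 11.18 × 11.4 × (32.296)² = 11.18 × 11.4 × 1,043.031616 ≈ 132,936.5 × g
Increase = 132,936.5 − 29,921.1 = 103,015.4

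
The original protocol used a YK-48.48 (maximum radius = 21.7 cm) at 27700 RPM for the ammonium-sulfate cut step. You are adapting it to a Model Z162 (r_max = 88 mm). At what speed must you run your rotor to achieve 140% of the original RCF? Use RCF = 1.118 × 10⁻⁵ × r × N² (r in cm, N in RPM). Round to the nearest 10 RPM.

RCF = 1.118 × 10⁻⁵ × r × N²
RCF_original = 1.118 × 10⁻⁵ × 21.7 × (27700)² = 1.118 × 10⁻⁵ × 21.7 × 767,290,000 ≈ 186,149.2 × g
Target RCF = 1.4 × 186,149.2 ≈ 260,608.9 × g
Your rotor: r = 88 mm = 8.8 cm
260,608.9 = 1.118 × 10⁻⁵ × 8.8 × N²
N² = 260,608.9 / (9.8384 × 10⁻⁵) = 2,648,895,146
N ≈ √2,648,895,146 ≈ 51,467.4

≈ 51470 RPM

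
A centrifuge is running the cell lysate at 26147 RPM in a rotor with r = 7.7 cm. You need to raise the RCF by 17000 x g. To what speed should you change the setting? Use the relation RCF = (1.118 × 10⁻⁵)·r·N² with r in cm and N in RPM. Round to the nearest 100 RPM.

29700 RPM

Current RCF = 1.118 × 10⁻⁵ × 7.7 × (26147)² = 1.118 × 10⁻⁵ × 7.7 × 683,665,609 ≈ 58,854 × g
Target RCF = 58,854 + 17,000 = 75,854 × g
N² = 75,854 / (8.6086 × 10⁻⁵) = 881,142,114
N ≈ √881,142,114 ≈ 29,684.0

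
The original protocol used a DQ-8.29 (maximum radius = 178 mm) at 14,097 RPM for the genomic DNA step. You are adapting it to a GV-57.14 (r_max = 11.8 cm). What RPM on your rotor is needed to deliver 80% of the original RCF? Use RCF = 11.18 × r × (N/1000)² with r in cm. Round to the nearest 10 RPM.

15490 RPM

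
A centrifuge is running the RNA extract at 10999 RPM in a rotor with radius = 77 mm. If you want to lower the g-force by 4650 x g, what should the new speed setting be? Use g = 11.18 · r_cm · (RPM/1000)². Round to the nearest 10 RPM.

r = 77 mm = 7.7 cm
Current RCF = 11.18 × 7.7 × (10.999)² = 11.18 × 7.7 × 120.978001 ≈ 10,414.5 × g
Target RCF = 10,414.5 − 4,650 = 5,764.5 × g
(N/1000)² = 5,764.5 / 86.086 = 66.96211
N = 1000 × √66.96211 ≈ 8,183.0

8180 RPM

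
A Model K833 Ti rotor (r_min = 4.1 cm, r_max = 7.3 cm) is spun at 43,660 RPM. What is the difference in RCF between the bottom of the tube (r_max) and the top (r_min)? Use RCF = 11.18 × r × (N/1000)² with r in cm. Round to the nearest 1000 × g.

RCF_max = 11.18 × 7.3 × (43.66)² = 11.18 × 7.3 × 1,906.1956 ≈ 155,572.2 × g
RCF_min = 11.18 × 4.1 × (43.66)² = 11.18 × 4.1 × 1,906.1956 ≈ 87,376.2 × g
ΔRCF = 155,572.2 − 87,376.2 = 68,196

ΔRCF ≈ 68000 × g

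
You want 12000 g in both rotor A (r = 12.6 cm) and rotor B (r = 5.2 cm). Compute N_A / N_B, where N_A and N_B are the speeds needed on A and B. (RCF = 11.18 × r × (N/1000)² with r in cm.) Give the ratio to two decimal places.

At fixed RCF, N ∝ 1/√r, so N_A/N_B = √(r_B/r_A) = √(5.2/12.6) = √0.412698 = 0.6424.

0.64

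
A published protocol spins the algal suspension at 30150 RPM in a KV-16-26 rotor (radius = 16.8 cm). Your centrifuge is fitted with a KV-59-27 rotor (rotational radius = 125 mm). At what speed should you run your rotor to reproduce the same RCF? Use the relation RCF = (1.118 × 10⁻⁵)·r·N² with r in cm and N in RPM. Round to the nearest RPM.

≈ 34953 RPM

RCF_original = 1.118 × 10⁻⁵ × 16.8 × (30150)² = 1.118 × 10⁻⁵ × 16.8 × 909,022,500 ≈ 170,736.2 × g
Your rotor: r = 125 mm = 12.5 cm
170,736.2 = 1.118 × 10⁻⁵ × 12.5 × N²
N² = 170,736.2 / (13.975 × 10⁻⁵) = 1,221,725,939
N ≈ √1,221,725,939 ≈ 34,953.2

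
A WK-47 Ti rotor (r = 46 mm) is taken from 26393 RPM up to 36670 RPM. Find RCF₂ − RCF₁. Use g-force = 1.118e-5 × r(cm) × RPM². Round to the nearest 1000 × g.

≈ 33000 x g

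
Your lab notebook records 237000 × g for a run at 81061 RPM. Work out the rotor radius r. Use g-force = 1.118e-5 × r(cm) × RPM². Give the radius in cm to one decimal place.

RCF = 1.118 × 10⁻⁵ × r × N²
237000 = 1.118 × 10⁻⁵ × r × (81061)²
r = 237000 / (1.118 × 10⁻⁵ × 6,570,885,721) = 237000 / 73462.5 ≈ 3.226 cm

3.2 cm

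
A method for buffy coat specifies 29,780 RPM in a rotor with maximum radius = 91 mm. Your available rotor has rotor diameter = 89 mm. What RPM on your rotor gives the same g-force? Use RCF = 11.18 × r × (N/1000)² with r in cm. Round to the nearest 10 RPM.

42590 RPM

Original rotor: r = 91 mm = 9.1 cm
RCF_original = 11.18 × 9.1 × (29.78)² = 11.18 × 9.1 × 886.8484 ≈ 90,226.2 × g
Your rotor: r = 89 mm / 2 = 44.5 mm = 4.45 cm
90,226.2 = 11.18 × 4.45 × (N/1000)²
(N/1000)² = 90,226.2 / 49.751 = 1813.556
N = 1000 × √1813.556 ≈ 42,585.9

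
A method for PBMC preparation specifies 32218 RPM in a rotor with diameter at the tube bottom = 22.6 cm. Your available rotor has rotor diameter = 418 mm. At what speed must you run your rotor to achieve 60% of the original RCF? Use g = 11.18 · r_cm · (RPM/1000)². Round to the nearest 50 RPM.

18350 RPM

Original rotor: r = 22.6 / 2 = 11.3 cm
RCF_original = 11.18 × 11.3 × (32.218)² = 11.18 × 11.3 × 1,037.999524 ≈ 131,134.6 × g
Target RCF = 0.6 × 131,134.6 ≈ 78,680.8 × g
Your rotor: r = 418 mm / 2 = 209 mm = 20.9 cm
78,680.8 = 11.18 × 20.9 × (N/1000)²
(N/1000)² = 78,680.8 / 233.662 = 336.7291
N = 1000 × √336.7291 ≈ 18,350.2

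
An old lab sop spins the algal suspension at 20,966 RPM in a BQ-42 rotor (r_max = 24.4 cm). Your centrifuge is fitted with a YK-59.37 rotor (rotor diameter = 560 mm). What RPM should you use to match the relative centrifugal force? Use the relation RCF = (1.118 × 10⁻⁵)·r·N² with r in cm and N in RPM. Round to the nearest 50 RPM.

RCF = 1.118 × 10⁻⁵ × r × N²
RCF_original = 1.118 × 10⁻⁵ × 24.4 × (20966)² = 1.118 × 10⁻⁵ × 24.4 × 439,573,156 ≈ 119,912 × g
Your rotor: r = 560 mm / 2 = 280 mm = 28 cm
119,912 = 1.118 × 10⁻⁵ × 28 × N²
N² = 119,912 / (31.304 × 10⁻⁵) = 383,056,478
N ≈ √383,056,478 ≈ 19,571.8

19550 RPM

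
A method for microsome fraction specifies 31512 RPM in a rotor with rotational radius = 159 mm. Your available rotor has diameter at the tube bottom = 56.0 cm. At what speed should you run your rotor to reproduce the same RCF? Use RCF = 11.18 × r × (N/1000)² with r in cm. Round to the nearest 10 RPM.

≈ 23750 RPM

Original rotor: r = 159 mm = 15.9 cm
RCF = 11.18 × r × (N/1000)²
RCF_original = 11.18 × 15.9 × (31.512)² = 11.18 × 15.9 × 993.006144 ≈ 176,518.8 × g
Your rotor: r = 56.0 / 2 = 28 cm
176,518.8 = 11.18 × 28 × (N/1000)²
(N/1000)² = 176,518.8 / 313.04 = 563.8858
N = 1000 × √563.8858 ≈ 23,746.3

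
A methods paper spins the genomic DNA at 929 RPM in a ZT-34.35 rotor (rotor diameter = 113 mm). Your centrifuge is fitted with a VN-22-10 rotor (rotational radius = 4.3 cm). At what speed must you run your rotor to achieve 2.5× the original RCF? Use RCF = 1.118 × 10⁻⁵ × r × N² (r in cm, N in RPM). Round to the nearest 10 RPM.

≈ 1680 RPM

Original rotor: r = 113 mm / 2 = 56.5 mm = 5.65 cm
RCF_original = 1.118 × 10⁻⁵ × 5.65 × (929)² = 1.118 × 10⁻⁵ × 5.65 × 863,041 ≈ 54.5 × g
Target RCF = 2.5 × 54.5 ≈ 136.2 × g
136.2 = 1.118 × 10⁻⁵ × 4.3 × N²
N² = 136.2 / (4.8074 × 10⁻⁵) = 2,833,132
N ≈ √2,833,132 ≈ 1,683.2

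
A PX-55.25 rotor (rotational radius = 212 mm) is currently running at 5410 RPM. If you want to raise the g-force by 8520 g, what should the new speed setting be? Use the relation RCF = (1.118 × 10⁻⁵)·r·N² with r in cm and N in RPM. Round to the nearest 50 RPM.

N₂ ≈ 8100 RPM

r = 212 mm = 21.2 cm
Current RCF = 1.118 × 10⁻⁵ × 21.2 × (5410)² = 1.118 × 10⁻⁵ × 21.2 × 29,268,100 ≈ 6,937 × g
Target RCF = 6,937 + 8,520 = 15,457 × g
N² = 15,457 / (23.7016 × 10⁻⁵) = 65,215,007
N ≈ √65,215,007 ≈ 8,075.6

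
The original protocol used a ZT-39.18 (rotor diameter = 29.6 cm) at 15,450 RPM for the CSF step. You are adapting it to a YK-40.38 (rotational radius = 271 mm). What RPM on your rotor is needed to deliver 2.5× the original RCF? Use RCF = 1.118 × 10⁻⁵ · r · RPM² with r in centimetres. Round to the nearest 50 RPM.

≈ 18050 RPM

Original rotor: r = 29.6 / 2 = 14.8 cm
RCF_original = 1.118 × 10⁻⁵ × 14.8 × (15450)² = 1.118 × 10⁻⁵ × 14.8 × 238,702,500 ≈ 39,496.7 × g
Target RCF = 2.5 × 39,496.7 ≈ 98,741.8 × g
Your rotor: r = 271 mm = 27.1 cm
98,741.8 = 1.118 × 10⁻⁵ × 27.1 × N²
N² = 98,741.8 / (30.2978 × 10⁻⁵) = 325,904,191
N ≈ √325,904,191 ≈ 18,052.8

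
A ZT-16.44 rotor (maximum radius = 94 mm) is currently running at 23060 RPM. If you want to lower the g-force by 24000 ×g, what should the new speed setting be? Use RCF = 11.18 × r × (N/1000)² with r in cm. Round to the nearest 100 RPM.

r = 94 mm = 9.4 cm
Current RCF = 11.18 × 9.4 × (23.06)² = 11.18 × 9.4 × 531.7636 ≈ 55,884.1 × g
Target RCF = 55,884.1 − 24,000 = 31,884.1 × g
(N/1000)² = 31,884.1 / 105.092 = 303.3923
N = 1000 × √303.3923 ≈ 17,418.2

≈ 17400 RPM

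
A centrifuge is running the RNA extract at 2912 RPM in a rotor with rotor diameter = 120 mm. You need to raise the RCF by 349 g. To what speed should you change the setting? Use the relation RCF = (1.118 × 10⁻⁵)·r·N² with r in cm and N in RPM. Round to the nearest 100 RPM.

r = 120 mm / 2 = 60 mm = 6 cm
Current RCF = 1.118 × 10⁻⁵ × 6 × (2912)² = 1.118 × 10⁻⁵ × 6 × 8,479,744 ≈ 568.8 × g
Target RCF = 568.8 + 349 = 917.8 × g
N² = 917.8 / (6.708 × 10⁻⁵) = 13,682,171
N ≈ √13,682,171 ≈ 3,698.9

3700 RPM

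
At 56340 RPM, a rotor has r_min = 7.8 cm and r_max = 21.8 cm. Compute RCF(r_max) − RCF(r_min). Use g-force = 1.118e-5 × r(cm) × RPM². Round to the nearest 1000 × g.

≈ 497000 × g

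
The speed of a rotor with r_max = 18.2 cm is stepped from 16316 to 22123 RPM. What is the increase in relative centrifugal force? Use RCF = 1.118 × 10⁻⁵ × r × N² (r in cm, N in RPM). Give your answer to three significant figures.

≈ 45400 g

RCF₁ = 1.118 × 10⁻⁵ × 18.2 × (16316)² = 1.118 × 10⁻⁵ × 18.2 × 266,211,856 ≈ 54,167.7 × g
RCF₂ = 1.118 × 10⁻⁵ × 18.2 × (22123)² = 1.118 × 10⁻⁵ × 18.2 × 489,427,129 ≈ 99,586.7 × g
Increase = 99,586.7 − 54,167.7 = 45,419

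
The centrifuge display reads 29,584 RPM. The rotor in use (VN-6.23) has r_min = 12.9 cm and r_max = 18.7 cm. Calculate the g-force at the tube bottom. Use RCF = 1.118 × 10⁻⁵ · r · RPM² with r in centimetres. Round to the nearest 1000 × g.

RCF ≈ 183000 ×g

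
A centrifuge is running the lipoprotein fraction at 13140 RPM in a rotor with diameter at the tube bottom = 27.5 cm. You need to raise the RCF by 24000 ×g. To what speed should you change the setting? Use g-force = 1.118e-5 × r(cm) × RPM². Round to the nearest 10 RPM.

r = 27.5 / 2 = 13.75 cm
Current RCF = 1.118 × 10⁻⁵ × 13.75 × (13140)² = 1.118 × 10⁻⁵ × 13.75 × 172,659,600 ≈ 26,542.1 × g
Target RCF = 26,542.1 + 24,000 = 50,542.1 × g
N² = 50,542.1 / (15.3725 × 10⁻⁵) = 328,782,566
N ≈ √328,782,566 ≈ 18,132.4

18130 RPM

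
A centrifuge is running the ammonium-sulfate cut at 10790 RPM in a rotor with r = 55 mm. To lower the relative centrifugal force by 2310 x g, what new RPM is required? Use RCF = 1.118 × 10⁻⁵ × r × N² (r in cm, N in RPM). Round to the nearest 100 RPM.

r = 55 mm = 5.5 cm
Current RCF = 1.118 × 10⁻⁵ × 5.5 × (10790)² = 1.118 × 10⁻⁵ × 5.5 × 116,424,100 ≈ 7,158.9 × g
Target RCF = 7,158.9 − 2,310 = 4,848.9 × g
N² = 4,848.9 / (6.149 × 10⁻⁵) = 78,856,725
N ≈ √78,856,725 ≈ 8,880.1

≈ 8900 RPM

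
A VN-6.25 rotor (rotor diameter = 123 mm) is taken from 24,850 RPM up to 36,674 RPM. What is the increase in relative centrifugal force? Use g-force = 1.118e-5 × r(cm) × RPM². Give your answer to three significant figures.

50000 x g

r = 123 mm / 2 = 61.5 mm = 6.15 cm
RCF₁ = 1.118 × 10⁻⁵ × 6.15 × (24850)² = 1.118 × 10⁻⁵ × 6.15 × 617,522,500 ≈ 42,459 × g
RCF₂ = 1.118 × 10⁻⁵ × 6.15 × (36674)² = 1.118 × 10⁻⁵ × 6.15 × 1,344,982,276 ≈ 92,476.9 × g
Increase = 92,476.9 − 42,459 = 50,017.9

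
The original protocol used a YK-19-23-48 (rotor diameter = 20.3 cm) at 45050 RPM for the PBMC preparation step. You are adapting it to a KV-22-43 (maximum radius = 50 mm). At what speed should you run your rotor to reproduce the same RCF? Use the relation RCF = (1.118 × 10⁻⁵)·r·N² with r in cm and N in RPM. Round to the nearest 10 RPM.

Original rotor: r = 20.3 / 2 = 10.15 cm
RCF_original = 1.118 × 10⁻⁵ × 10.15 × (45050)² = 1.118 × 10⁻⁵ × 10.15 × 2,029,502,500 ≈ 230,301.9 × g
Your rotor: r = 50 mm = 5.0 cm
230,301.9 = 1.118 × 10⁻⁵ × 5 × N²
N² = 230,301.9 / (5.59 × 10⁻⁵) = 4,119,890,877
N ≈ √4,119,890,877 ≈ 64,186.4

≈ 64190 RPM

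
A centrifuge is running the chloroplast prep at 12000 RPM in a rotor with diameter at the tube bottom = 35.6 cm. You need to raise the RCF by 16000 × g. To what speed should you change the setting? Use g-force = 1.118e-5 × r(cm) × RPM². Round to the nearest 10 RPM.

r = 35.6 / 2 = 17.8 cm
Current RCF = 1.118 × 10⁻⁵ × 17.8 × (12000)² = 1.118 × 10⁻⁵ × 17.8 × 144,000,000 ≈ 28,656.6 × g
Target RCF = 28,656.6 + 16,000 = 44,656.6 × g
N² = 44,656.6 / (19.9004 × 10⁻⁵) = 224,400,515
N ≈ √224,400,515 ≈ 14,980.0

N₂ ≈ 14980 RPM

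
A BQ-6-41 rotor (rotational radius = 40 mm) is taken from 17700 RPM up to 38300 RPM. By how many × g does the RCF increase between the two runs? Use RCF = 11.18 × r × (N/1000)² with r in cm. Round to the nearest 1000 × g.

r = 40 mm = 4.0 cm
RCF₁ = 11.18 × 4 × (17.7)² = 11.18 × 4 × 313.29 ≈ 14,010.3 × g
RCF₂ = 11.18 × 4 × (38.3)² = 11.18 × 4 × 1,466.89 ≈ 65,599.3 × g
Increase = 65,599.3 − 14,010.3 = 51,589

52000 × g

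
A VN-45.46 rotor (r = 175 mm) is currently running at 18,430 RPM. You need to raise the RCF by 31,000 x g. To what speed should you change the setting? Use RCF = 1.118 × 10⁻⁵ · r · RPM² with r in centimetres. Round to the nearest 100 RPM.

22300 RPM

r = 175 mm = 17.5 cm
Current RCF = 1.118 × 10⁻⁵ × 17.5 × (18430)² = 1.118 × 10⁻⁵ × 17.5 × 339,664,900 ≈ 66,455.4 × g
Target RCF = 66,455.4 + 31,000 = 97,455.4 × g
N² = 97,455.4 / (19.565 × 10⁻⁵) = 498,110,912
N ≈ √498,110,912 ≈ 22,318.4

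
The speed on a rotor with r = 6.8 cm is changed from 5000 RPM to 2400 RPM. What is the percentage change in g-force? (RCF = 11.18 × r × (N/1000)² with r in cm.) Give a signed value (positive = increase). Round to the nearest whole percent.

-77%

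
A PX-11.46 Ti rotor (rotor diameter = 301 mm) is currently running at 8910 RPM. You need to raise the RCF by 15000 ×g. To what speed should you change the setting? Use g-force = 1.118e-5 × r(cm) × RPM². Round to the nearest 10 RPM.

12980 RPM

r = 301 mm / 2 = 150.5 mm = 15.05 cm
Current RCF = 1.118 × 10⁻⁵ × 15.05 × (8910)² = 1.118 × 10⁻⁵ × 15.05 × 79,388,100 ≈ 13,357.8 × g
Target RCF = 13,357.8 + 15,000 = 28,357.8 × g
N² = 28,357.8 / (16.8259 × 10⁻⁵) = 168,536,601
N ≈ √168,536,601 ≈ 12,982.2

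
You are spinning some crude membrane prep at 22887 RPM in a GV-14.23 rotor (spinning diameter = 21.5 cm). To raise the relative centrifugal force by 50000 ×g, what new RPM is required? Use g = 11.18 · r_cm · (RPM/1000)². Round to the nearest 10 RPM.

r = 21.5 / 2 = 10.75 cm
Current RCF = 11.18 × 10.75 × (22.887)² = 11.18 × 10.75 × 523.814769 ≈ 62,954.7 × g
Target RCF = 62,954.7 + 50,000 = 112,954.7 × g
(N/1000)² = 112,954.7 / 120.185 = 939.8402
N = 1000 × √939.8402 ≈ 30,656.8

N₂ ≈ 30660 RPM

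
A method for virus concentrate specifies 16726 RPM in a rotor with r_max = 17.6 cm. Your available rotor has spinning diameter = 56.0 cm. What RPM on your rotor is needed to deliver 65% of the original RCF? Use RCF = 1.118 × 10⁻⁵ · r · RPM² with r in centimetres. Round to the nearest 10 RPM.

RCF_original = 1.118 × 10⁻⁵ × 17.6 × (16726)² = 1.118 × 10⁻⁵ × 17.6 × 279,759,076 ≈ 55,047.6 × g
Target RCF = 0.65 × 55,047.6 ≈ 35,780.9 × g
Your rotor: r = 56.0 / 2 = 28 cm
35,780.9 = 1.118 × 10⁻⁵ × 28 × N²
N² = 35,780.9 / (31.304 × 10⁻⁵) = 114,301,367
N ≈ √114,301,367 ≈ 10,691.2

≈ 10690 RPM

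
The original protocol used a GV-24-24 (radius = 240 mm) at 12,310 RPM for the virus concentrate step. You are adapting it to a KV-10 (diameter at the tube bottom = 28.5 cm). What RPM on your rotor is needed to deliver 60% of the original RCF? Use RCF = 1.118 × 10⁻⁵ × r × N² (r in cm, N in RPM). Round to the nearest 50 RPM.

12350 RPM

Original rotor: r = 240 mm = 24.0 cm
RCF = 1.118 × 10⁻⁵ × r × N²
RCF_original = 1.118 × 10⁻⁵ × 24 × (12310)² = 1.118 × 10⁻⁵ × 24 × 151,536,100 ≈ 40,660.2 × g
Target RCF = 0.6 × 40,660.2 ≈ 24,396.1 × g
Your rotor: r = 28.5 / 2 = 14.25 cm
24,396.1 = 1.118 × 10⁻⁵ × 14.25 × N²
N² = 24,396.1 / (15.9315 × 10⁻⁵) = 153,131,218
N ≈ √153,131,218 ≈ 12,374.6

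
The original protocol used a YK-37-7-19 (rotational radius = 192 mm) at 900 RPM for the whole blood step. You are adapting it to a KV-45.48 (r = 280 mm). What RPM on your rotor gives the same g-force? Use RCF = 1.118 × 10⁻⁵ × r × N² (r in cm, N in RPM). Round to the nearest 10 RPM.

Original rotor: r = 192 mm = 19.2 cm
RCF_original = 1.118 × 10⁻⁵ × 19.2 × (900)² = 1.118 × 10⁻⁵ × 19.2 × 810,000 ≈ 173.9 × g
Your rotor: r = 280 mm = 28.0 cm
173.9 = 1.118 × 10⁻⁵ × 28 × N²
N² = 173.9 / (31.304 × 10⁻⁵) = 555,520
N ≈ √555,520 ≈ 745.3

750 RPM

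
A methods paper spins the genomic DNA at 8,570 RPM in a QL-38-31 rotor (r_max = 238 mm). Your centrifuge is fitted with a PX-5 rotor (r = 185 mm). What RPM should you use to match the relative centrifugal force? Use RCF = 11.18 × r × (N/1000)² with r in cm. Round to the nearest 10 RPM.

≈ 9720 RPM

Original rotor: r = 238 mm = 23.8 cm
RCF_original = 11.18 × 23.8 × (8.57)² = 11.18 × 23.8 × 73.4449 ≈ 19,542.5 × g
Your rotor: r = 185 mm = 18.5 cm
19,542.5 = 11.18 × 18.5 × (N/1000)²
(N/1000)² = 19,542.5 / 206.83 = 94.48581
N = 1000 × √94.48581 ≈ 9,720.4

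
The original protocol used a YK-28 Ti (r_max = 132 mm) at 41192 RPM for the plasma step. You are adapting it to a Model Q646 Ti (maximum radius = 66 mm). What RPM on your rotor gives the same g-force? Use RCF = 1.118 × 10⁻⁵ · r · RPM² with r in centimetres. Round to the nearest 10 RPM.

Original rotor: r = 132 mm = 13.2 cm
RCF = 1.118 × 10⁻⁵ × r × N²
RCF_original = 1.118 × 10⁻⁵ × 13.2 × (41192)² = 1.118 × 10⁻⁵ × 13.2 × 1,696,780,864 ≈ 250,404.1 × g
Your rotor: r = 66 mm = 6.6 cm
250,404.1 = 1.118 × 10⁻⁵ × 6.6 × N²
N² = 250,404.1 / (7.3788 × 10⁻⁵) = 3,393,561,284
N ≈ √3,393,561,284 ≈ 58,254.3

58250 RPM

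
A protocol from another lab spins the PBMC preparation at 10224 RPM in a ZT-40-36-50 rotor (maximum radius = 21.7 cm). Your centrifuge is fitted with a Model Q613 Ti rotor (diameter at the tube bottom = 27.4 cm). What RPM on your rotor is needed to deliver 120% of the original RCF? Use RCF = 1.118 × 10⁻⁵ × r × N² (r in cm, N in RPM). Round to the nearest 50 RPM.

RCF = 1.118 × 10⁻⁵ × r × N²
RCF_original = 1.118 × 10⁻⁵ × 21.7 × (10224)² = 1.118 × 10⁻⁵ × 21.7 × 104,530,176 ≈ 25,359.6 × g
Target RCF = 1.2 × 25,359.6 ≈ 30,431.5 × g
Your rotor: r = 27.4 / 2 = 13.7 cm
30,431.5 = 1.118 × 10⁻⁵ × 13.7 × N²
N² = 30,431.5 / (15.3166 × 10⁻⁵) = 198,683,128
N ≈ √198,683,128 ≈ 14,095.5

≈ 14100 RPM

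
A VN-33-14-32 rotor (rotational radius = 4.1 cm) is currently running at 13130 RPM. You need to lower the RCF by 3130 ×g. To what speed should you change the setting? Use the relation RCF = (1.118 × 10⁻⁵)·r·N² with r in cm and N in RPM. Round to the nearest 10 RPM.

≈ 10200 RPM

Current RCF = 1.118 × 10⁻⁵ × 4.1 × (13130)² = 1.118 × 10⁻⁵ × 4.1 × 172,396,900 ≈ 7,902.3 × g
Target RCF = 7,902.3 − 3,130 = 4,772.3 × g
N² = 4,772.3 / (4.5838 × 10⁻⁵) = 104,112,309
N ≈ √104,112,309 ≈ 10,203.5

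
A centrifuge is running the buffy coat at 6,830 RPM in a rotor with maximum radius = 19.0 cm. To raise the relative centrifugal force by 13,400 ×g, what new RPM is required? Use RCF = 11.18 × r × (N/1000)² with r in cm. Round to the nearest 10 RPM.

10480 RPM

Current RCF = 11.18 × 19 × (6.83)² = 11.18 × 19 × 46.6489 ≈ 9,909.2 × g
Target RCF = 9,909.2 + 13,400 = 23,309.2 × g
(N/1000)² = 23,309.2 / 212.42 = 109.7317
N = 1000 × √109.7317 ≈ 10,475.3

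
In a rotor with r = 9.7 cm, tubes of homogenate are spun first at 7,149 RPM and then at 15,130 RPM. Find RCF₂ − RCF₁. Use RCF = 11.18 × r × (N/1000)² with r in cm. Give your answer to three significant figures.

RCF₁ = 11.18 × 9.7 × (7.149)² = 11.18 × 9.7 × 51.108201 ≈ 5,542.5 × g
RCF₂ = 11.18 × 9.7 × (15.13)² = 11.18 × 9.7 × 228.9169 ≈ 24,825.1 × g
Increase = 24,825.1 − 5,542.5 = 19,282.6

19300 ×g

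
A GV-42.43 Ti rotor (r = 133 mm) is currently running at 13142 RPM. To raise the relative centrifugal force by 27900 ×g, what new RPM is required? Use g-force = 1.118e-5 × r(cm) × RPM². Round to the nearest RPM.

r = 133 mm = 13.3 cm
Current RCF = 1.118 × 10⁻⁵ × 13.3 × (13142)² = 1.118 × 10⁻⁵ × 13.3 × 172,712,164 ≈ 25,681.3 × g
Target RCF = 25,681.3 + 27,900 = 53,581.3 × g
N² = 53,581.3 / (14.8694 × 10⁻⁵) = 360,346,080
N ≈ √360,346,080 ≈ 18,982.8

18983 RPM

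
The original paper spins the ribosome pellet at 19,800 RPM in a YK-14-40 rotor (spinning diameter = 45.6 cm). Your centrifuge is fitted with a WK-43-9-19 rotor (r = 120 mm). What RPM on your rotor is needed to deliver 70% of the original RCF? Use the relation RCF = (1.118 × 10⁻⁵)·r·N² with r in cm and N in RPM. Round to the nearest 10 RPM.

Original rotor: r = 45.6 / 2 = 22.8 cm
RCF_original = 1.118 × 10⁻⁵ × 22.8 × (19800)² = 1.118 × 10⁻⁵ × 22.8 × 392,040,000 ≈ 99,932.6 × g
Target RCF = 0.7 × 99,932.6 ≈ 69,952.8 × g
Your rotor: r = 120 mm = 12.0 cm
69,952.8 = 1.118 × 10⁻⁵ × 12 × N²
N² = 69,952.8 / (13.416 × 10⁻⁵) = 521,413,238
N ≈ √521,413,238 ≈ 22,834.5

22830 RPM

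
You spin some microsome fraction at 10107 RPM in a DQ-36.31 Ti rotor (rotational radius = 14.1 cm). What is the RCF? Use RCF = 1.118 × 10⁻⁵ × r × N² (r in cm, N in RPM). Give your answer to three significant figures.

RCF = 1.118 × 10⁻⁵ × r × N²
RCF = 1.118 × 10⁻⁵ × 14.1 × (10107)² = 1.118 × 10⁻⁵ × 14.1 × 102,151,449 ≈ 16,103 × g

RCF ≈ 16100 g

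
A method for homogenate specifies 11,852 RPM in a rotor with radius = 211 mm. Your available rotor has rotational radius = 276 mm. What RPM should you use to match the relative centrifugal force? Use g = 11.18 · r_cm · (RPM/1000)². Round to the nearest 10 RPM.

Original rotor: r = 211 mm = 21.1 cm
RCF_original = 11.18 × 21.1 × (11.852)² = 11.18 × 21.1 × 140.469904 ≈ 33,136.6 × g
Your rotor: r = 276 mm = 27.6 cm
33,136.6 = 11.18 × 27.6 × (N/1000)²
(N/1000)² = 33,136.6 / 308.568 = 107.3883
N = 1000 × √107.3883 ≈ 10,362.8

≈ 10360 RPM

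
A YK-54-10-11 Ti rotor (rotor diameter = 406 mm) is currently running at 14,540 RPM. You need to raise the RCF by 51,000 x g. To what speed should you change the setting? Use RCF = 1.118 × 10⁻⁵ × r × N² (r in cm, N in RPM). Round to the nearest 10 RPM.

≈ 20880 RPM

r = 406 mm / 2 = 203 mm = 20.3 cm
Current RCF = 1.118 × 10⁻⁵ × 20.3 × (14540)² = 1.118 × 10⁻⁵ × 20.3 × 211,411,600 ≈ 47,980.7 × g
Target RCF = 47,980.7 + 51,000 = 98,980.7 × g
N² = 98,980.7 / (22.6954 × 10⁻⁵) = 436,126,704
N ≈ √436,126,704 ≈ 20,883.6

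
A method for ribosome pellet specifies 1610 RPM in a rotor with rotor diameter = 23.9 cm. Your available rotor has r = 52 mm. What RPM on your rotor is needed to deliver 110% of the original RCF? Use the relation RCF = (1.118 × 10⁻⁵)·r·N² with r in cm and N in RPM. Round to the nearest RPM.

≈ 2560 RPM

Original rotor: r = 23.9 / 2 = 11.95 cm
RCF_original = 1.118 × 10⁻⁵ × 11.95 × (1610)² = 1.118 × 10⁻⁵ × 11.95 × 2,592,100 ≈ 346.3 × g
Target RCF = 1.1 × 346.3 ≈ 380.9 × g
Your rotor: r = 52 mm = 5.2 cm
380.9 = 1.118 × 10⁻⁵ × 5.2 × N²
N² = 380.9 / (5.8136 × 10⁻⁵) = 6,551,878
N ≈ √6,551,878 ≈ 2,559.7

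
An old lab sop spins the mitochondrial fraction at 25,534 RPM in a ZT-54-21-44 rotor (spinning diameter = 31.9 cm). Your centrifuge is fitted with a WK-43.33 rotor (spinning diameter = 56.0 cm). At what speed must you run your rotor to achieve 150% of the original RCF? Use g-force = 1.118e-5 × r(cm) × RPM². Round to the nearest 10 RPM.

≈ 23600 RPM

Original rotor: r = 31.9 / 2 = 15.95 cm
RCF_original = 1.118 × 10⁻⁵ × 15.95 × (25534)² = 1.118 × 10⁻⁵ × 15.95 × 651,985,156 ≈ 116,262.6 × g
Target RCF = 1.5 × 116,262.6 ≈ 174,393.9 × g
Your rotor: r = 56.0 / 2 = 28 cm
174,393.9 = 1.118 × 10⁻⁵ × 28 × N²
N² = 174,393.9 / (31.304 × 10⁻⁵) = 557,097,815
N ≈ √557,097,815 ≈ 23,602.9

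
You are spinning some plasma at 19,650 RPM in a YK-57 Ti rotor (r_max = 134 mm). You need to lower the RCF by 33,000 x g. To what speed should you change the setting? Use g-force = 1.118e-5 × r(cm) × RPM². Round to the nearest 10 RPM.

12880 RPM

r = 134 mm = 13.4 cm
Current RCF = 1.118 × 10⁻⁵ × 13.4 × (19650)² = 1.118 × 10⁻⁵ × 13.4 × 386,122,500 ≈ 57,845.8 × g
Target RCF = 57,845.8 − 33,000 = 24,845.8 × g
N² = 24,845.8 / (14.9812 × 10⁻⁵) = 165,846,528
N ≈ √165,846,528 ≈ 12,878.1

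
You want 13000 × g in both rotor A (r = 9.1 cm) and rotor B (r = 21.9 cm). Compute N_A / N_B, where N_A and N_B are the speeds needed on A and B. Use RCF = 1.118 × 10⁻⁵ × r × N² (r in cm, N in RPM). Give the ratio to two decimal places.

At fixed RCF, N ∝ 1/√r, so N_A/N_B = √(r_B/r_A) = √(21.9/9.1) = √2.406593 = 1.5513.

1.55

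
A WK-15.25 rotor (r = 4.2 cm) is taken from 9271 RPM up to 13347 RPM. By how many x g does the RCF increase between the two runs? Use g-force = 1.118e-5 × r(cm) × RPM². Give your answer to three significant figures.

RCF₁ = 1.118 × 10⁻⁵ × 4.2 × (9271)² = 1.118 × 10⁻⁵ × 4.2 × 85,951,441 ≈ 4,035.9 × g
RCF₂ = 1.118 × 10⁻⁵ × 4.2 × (13347)² = 1.118 × 10⁻⁵ × 4.2 × 178,142,409 ≈ 8,364.9 × g
Increase = 8,364.9 − 4,035.9 = 4,329

≈ 4330 x g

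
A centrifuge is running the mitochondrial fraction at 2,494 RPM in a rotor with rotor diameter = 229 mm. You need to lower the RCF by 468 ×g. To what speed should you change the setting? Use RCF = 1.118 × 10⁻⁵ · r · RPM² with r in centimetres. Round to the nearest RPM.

N₂ ≈ 1601 RPM

r = 229 mm / 2 = 114.5 mm = 11.45 cm
Current RCF = 1.118 × 10⁻⁵ × 11.45 × (2494)² = 1.118 × 10⁻⁵ × 11.45 × 6,220,036 ≈ 796.2 × g
Target RCF = 796.2 − 468 = 328.2 × g
N² = 328.2 / (12.8011 × 10⁻⁵) = 2,563,842
N ≈ √2,563,842 ≈ 1,601.2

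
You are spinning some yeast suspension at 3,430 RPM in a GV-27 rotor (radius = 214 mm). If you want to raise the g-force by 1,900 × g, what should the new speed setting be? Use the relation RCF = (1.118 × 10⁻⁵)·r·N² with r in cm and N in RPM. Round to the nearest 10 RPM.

r = 214 mm = 21.4 cm
Current RCF = 1.118 × 10⁻⁵ × 21.4 × (3430)² = 1.118 × 10⁻⁵ × 21.4 × 11,764,900 ≈ 2,814.8 × g
Target RCF = 2,814.8 + 1,900 = 4,714.8 × g
N² = 4,714.8 / (23.9252 × 10⁻⁵) = 19,706,418
N ≈ √19,706,418 ≈ 4,439.2

≈ 4440 RPM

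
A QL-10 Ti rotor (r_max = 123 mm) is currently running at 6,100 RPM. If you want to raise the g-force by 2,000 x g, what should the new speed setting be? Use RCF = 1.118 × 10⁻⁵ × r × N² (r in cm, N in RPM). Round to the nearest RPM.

r = 123 mm = 12.3 cm
Current RCF = 1.118 × 10⁻⁵ × 12.3 × (6100)² = 1.118 × 10⁻⁵ × 12.3 × 37,210,000 ≈ 5,116.9 × g
Target RCF = 5,116.9 + 2,000 = 7,116.9 × g
N² = 7,116.9 / (13.7514 × 10⁻⁵) = 51,754,003
N ≈ √51,754,003 ≈ 7,194.0

7194 RPM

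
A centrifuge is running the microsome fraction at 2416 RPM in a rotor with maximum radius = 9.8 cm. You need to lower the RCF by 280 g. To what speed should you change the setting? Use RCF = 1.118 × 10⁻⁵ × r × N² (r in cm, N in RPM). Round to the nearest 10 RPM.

≈ 1810 RPM

Current RCF = 1.118 × 10⁻⁵ × 9.8 × (2416)² = 1.118 × 10⁻⁵ × 9.8 × 5,837,056 ≈ 639.5 × g
Target RCF = 639.5 − 280 = 359.5 × g
N² = 359.5 / (10.9564 × 10⁻⁵) = 3,281,187
N ≈ √3,281,187 ≈ 1,811.4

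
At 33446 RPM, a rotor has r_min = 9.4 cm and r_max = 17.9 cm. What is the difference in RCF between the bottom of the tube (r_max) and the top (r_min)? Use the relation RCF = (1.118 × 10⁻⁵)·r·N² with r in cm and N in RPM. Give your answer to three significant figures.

ΔRCF = 1.118 × 10⁻⁵ × (r_max − r_min) × N² = 1.118 × 10⁻⁵ × 8.5 × 1,118,634,916 ≈ 106,303.9

ΔRCF ≈ 106000 x g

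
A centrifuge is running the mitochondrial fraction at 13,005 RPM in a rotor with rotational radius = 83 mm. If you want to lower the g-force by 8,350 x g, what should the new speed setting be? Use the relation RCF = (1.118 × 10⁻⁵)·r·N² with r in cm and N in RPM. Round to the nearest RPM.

r = 83 mm = 8.3 cm
Current RCF = 1.118 × 10⁻⁵ × 8.3 × (13005)² = 1.118 × 10⁻⁵ × 8.3 × 169,130,025 ≈ 15,694.3 × g
Target RCF = 15,694.3 − 8,350 = 7,344.3 × g
N² = 7,344.3 / (9.2794 × 10⁻⁵) = 79,146,281
N ≈ √79,146,281 ≈ 8,896.4

N₂ ≈ 8896 RPM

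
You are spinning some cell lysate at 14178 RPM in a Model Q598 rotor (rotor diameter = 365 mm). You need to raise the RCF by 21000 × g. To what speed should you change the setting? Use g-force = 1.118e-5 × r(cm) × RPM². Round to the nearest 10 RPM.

≈ 17430 RPM

r = 365 mm / 2 = 182.5 mm = 18.25 cm
Current RCF = 1.118 × 10⁻⁵ × 18.25 × (14178)² = 1.118 × 10⁻⁵ × 18.25 × 201,015,684 ≈ 41,014.2 × g
Target RCF = 41,014.2 + 21,000 = 62,014.2 × g
N² = 62,014.2 / (20.4035 × 10⁻⁵) = 303,939,030
N ≈ √303,939,030 ≈ 17,433.8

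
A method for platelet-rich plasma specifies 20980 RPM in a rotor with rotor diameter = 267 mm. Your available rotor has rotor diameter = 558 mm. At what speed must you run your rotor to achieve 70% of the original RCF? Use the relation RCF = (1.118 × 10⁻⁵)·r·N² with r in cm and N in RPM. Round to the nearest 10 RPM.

Original rotor: r = 267 mm / 2 = 133.5 mm = 13.35 cm
RCF_original = 1.118 × 10⁻⁵ × 13.35 × (20980)² = 1.118 × 10⁻⁵ × 13.35 × 440,160,400 ≈ 65,695.3 × g
Target RCF = 0.7 × 65,695.3 ≈ 45,986.7 × g
Your rotor: r = 558 mm / 2 = 279 mm = 27.9 cm
45,986.7 = 1.118 × 10⁻⁵ × 27.9 × N²
N² = 45,986.7 / (31.1922 × 10⁻⁵) = 147,430,127
N ≈ √147,430,127 ≈ 12,142.1

12140 RPM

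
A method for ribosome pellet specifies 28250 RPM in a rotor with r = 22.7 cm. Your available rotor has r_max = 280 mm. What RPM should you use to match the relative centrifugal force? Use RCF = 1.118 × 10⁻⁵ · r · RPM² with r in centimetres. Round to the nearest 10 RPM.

RCF_original = 1.118 × 10⁻⁵ × 22.7 × (28250)² = 1.118 × 10⁻⁵ × 22.7 × 798,062,500 ≈ 202,537.1 × g
Your rotor: r = 280 mm = 28.0 cm
202,537.1 = 1.118 × 10⁻⁵ × 28 × N²
N² = 202,537.1 / (31.304 × 10⁻⁵) = 647,000,703
N ≈ √647,000,703 ≈ 25,436.2

≈ 25440 RPM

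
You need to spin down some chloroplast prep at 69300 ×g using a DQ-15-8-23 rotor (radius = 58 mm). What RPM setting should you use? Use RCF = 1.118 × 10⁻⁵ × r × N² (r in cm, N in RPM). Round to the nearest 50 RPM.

≈ 32700 RPM

r = 58 mm = 5.8 cm
RCF = 1.118 × 10⁻⁵ × r × N²
69,300 = 1.118 × 10⁻⁵ × 5.8 × N²
N² = 69,300 / (6.4844 × 10⁻⁵) = 1,068,718,771
N ≈ √1,068,718,771 ≈ 32,691.3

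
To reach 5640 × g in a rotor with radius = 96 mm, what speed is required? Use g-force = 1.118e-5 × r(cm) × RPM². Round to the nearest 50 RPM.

≈ 7250 RPM

r = 96 mm = 9.6 cm
5,640 = 1.118 × 10⁻⁵ × 9.6 × N²
N² = 5,640 / (10.7328 × 10⁻⁵) = 52,549,195
N ≈ √52,549,195 ≈ 7,249.1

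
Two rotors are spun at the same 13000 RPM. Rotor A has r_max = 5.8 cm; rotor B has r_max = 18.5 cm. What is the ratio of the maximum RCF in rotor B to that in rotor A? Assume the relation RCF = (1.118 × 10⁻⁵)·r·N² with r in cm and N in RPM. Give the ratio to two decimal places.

At fixed N, RCF ∝ r, so RCF_B/RCF_A = r_B/r_A = 18.5 / 5.8 = 3.1897.

3.19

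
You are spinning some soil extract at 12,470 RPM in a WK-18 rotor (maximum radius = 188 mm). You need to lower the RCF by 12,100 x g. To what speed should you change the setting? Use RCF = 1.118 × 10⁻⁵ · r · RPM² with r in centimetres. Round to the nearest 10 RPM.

r = 188 mm = 18.8 cm
Current RCF = 1.118 × 10⁻⁵ × 18.8 × (12470)² = 1.118 × 10⁻⁵ × 18.8 × 155,500,900 ≈ 32,683.8 × g
Target RCF = 32,683.8 − 12,100 = 20,583.8 × g
N² = 20,583.8 / (21.0184 × 10⁻⁵) = 97,932,288
N ≈ √97,932,288 ≈ 9,896.1

9900 RPM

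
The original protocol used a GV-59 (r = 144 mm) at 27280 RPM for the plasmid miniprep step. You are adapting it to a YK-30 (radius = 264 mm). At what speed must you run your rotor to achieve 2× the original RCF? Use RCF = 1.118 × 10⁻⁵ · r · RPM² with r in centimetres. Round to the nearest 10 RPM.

Original rotor: r = 144 mm = 14.4 cm
RCF_original = 1.118 × 10⁻⁵ × 14.4 × (27280)² = 1.118 × 10⁻⁵ × 14.4 × 744,198,400 ≈ 119,810 × g
Target RCF = 2 × 119,810 ≈ 239,620 × g
Your rotor: r = 264 mm = 26.4 cm
239,620 = 1.118 × 10⁻⁵ × 26.4 × N²
N² = 239,620 / (29.5152 × 10⁻⁵) = 811,852,876
N ≈ √811,852,876 ≈ 28,493.0

≈ 28490 RPM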